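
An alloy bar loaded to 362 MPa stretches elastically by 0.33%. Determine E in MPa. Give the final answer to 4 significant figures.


E = sigma / epsilon
epsilon = 0.33% = 3.3e-03
E = 362 / 3.3e-03
E = 109700 MPa


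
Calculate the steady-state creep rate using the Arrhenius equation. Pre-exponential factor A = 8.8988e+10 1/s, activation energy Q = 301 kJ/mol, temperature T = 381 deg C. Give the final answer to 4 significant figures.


rate = A * exp(-Q / (R*T))
T = 381 + 273.15 = 654.15 K
rate = 8.8988e+10 * exp(-301e3 / (8.314 * 654.15))
rate = 8.19e-14 1/s


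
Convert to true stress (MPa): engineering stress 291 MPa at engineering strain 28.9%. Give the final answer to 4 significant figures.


sigma_true = sigma_eng * (1 + epsilon_eng)
sigma_true = 291 * (1 + 0.289)
sigma_true = 375.1 MPa


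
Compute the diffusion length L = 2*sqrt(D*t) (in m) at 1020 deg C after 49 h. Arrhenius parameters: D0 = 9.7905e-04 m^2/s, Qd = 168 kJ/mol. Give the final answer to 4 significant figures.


Step 1: D = D0 * exp(-Qd/(R*T))
T = 1293.15 K
D = 9.7905e-04 * exp(-168e3 / (8.314 * 1293.15)) = 1.60133e-10 m^2/s
Step 2: L = 2*sqrt(D*t)
t = 49 h = 176400 s
L = 2*sqrt(1.60133e-10 * 176400) = 0.01063 m


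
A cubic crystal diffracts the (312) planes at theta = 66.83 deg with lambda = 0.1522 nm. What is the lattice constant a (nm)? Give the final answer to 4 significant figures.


d = lambda / (2*sin(theta))
d = 0.1522 / (2*sin(66.83 deg))
d = 0.0827766 nm
a = d * sqrt(h^2+k^2+l^2) = 0.0827766 * sqrt(14)
a = 0.3097 nm


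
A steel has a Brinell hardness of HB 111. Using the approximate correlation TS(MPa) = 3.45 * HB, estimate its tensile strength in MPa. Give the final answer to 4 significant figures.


TS (MPa) = 3.45 * HB
TS = 3.45 * 111
TS = 383 MPa


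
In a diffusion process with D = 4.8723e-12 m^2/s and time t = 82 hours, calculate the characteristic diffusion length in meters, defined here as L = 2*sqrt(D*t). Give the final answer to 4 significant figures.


t = 82 hr = 295200 s
Diffusion length = 2*sqrt(D*t)
= 2*sqrt(4.8723e-12 * 295200)
= 2.399e-03 m


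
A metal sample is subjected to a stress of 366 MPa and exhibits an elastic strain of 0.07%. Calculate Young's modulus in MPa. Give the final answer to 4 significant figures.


E = sigma / epsilon
epsilon = 0.07% = 7e-04
E = 366 / 7e-04
E = 522900 MPa


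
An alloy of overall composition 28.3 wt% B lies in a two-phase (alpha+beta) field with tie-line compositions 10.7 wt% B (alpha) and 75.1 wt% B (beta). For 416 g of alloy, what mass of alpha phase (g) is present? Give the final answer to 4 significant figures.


f_alpha = (C_beta - C0) / (C_beta - C_alpha)
f_alpha = (75.1 - 28.3) / (75.1 - 10.7) = 0.726708
m_alpha = f_alpha * m_total = 0.726708 * 416 = 302.3 g


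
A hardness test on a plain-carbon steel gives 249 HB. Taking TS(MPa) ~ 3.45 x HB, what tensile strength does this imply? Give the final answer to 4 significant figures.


TS (MPa) = 3.45 * HB
TS = 3.45 * 249
TS = 859.1 MPa


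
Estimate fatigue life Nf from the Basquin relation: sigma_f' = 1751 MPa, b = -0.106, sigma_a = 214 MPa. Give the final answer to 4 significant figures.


sigma_a = sigma_f' * (2*Nf)^b
2*Nf = (sigma_a / sigma_f')^(1/b)
2*Nf = (214 / 1751)^(1/-0.106)
2*Nf = 4.09264e+08
Nf = 2.046e+08 cycles


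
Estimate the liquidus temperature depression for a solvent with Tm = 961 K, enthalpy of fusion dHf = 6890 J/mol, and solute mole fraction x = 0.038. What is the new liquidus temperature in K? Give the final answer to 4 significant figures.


dT = R*Tm^2*x / dHf
dT = 8.314 * 961^2 * 0.038 / 6890
dT = 42.3469 K
T_new = 961 - 42.3469 = 918.7 K


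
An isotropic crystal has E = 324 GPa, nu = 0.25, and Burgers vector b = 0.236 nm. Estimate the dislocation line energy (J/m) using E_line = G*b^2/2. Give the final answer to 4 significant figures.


Step 1: G = E / (2*(1+nu))
G = 324 / (2*(1+0.25)) = 129.6 GPa = 1.296e+11 Pa
Step 2: E_line = G*b^2/2
b = 0.236 nm = 2.36e-10 m
E_line = 0.5 * 1.296e+11 * (2.36e-10)^2 = 3.609e-09 J/m


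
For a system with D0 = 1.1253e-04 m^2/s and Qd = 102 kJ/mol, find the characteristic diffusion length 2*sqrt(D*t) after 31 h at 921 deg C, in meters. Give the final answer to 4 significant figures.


Step 1: D = D0 * exp(-Qd/(R*T))
T = 1194.15 K
D = 1.1253e-04 * exp(-102e3 / (8.314 * 1194.15)) = 3.88519e-09 m^2/s
Step 2: L = 2*sqrt(D*t)
t = 31 h = 111600 s
L = 2*sqrt(3.88519e-09 * 111600) = 0.04165 m


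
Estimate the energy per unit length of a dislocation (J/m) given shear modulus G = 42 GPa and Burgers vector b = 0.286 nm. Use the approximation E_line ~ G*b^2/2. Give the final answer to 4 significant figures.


E = G*b^2/2
b = 0.286 nm = 2.86e-10 m
G = 42 GPa = 4.2e+10 Pa
E = 0.5 * 4.2e+10 * (2.86e-10)^2
E = 1.718e-09 J/m


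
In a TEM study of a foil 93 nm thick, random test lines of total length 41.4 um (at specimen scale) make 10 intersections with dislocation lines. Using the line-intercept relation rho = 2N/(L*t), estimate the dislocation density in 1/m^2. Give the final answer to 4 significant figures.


rho = 2N / (L * t)
L = 41.4 um = 4.14e-05 m, t = 93 nm = 9.3e-08 m
rho = 2 * 10 / (4.14e-05 * 9.3e-08)
rho = 5.195e+12 1/m^2


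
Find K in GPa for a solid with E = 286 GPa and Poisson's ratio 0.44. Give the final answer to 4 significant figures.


K = E / (3*(1-2*nu))
K = 286 / (3*(1-2*0.44))
K = 794.4 GPa


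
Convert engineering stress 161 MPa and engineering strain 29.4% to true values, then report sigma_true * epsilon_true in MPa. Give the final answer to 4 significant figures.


sigma_true = sigma_eng * (1 + epsilon_eng)
sigma_true = 161 * (1 + 0.294) = 208.334 MPa
epsilon_true = ln(1 + epsilon_eng)
epsilon_true = ln(1 + 0.294) = 0.257738
sigma_true * epsilon_true = 208.334 * 0.257738 = 53.7 MPa


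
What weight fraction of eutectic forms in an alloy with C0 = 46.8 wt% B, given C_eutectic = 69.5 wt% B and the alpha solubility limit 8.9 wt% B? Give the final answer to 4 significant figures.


f_primary = (C_e - C0) / (C_e - C_alpha_max)
f_primary = (69.5 - 46.8) / (69.5 - 8.9)
f_primary = 0.374587
f_eutectic = 1 - 0.374587 = 0.6254


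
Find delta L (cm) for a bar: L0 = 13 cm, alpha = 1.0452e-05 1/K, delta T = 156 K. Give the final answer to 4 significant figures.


dL = L0 * alpha * dT
dL = 13 * 1.0452e-05 * 156
dL = 0.0212 cm


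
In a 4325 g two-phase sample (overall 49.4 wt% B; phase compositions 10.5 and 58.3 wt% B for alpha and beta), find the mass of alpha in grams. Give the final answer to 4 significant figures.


f_alpha = (C_beta - C0) / (C_beta - C_alpha)
f_alpha = (58.3 - 49.4) / (58.3 - 10.5) = 0.186192
m_alpha = f_alpha * m_total = 0.186192 * 4325 = 805.3 g


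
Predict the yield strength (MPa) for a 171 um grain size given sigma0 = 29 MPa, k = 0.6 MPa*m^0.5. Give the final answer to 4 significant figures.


sigma_y = sigma0 + k / sqrt(d)
d = 171 um = 1.71e-04 m
sigma_y = 29 + 0.6 / sqrt(1.71e-04)
sigma_y = 74.88 MPa


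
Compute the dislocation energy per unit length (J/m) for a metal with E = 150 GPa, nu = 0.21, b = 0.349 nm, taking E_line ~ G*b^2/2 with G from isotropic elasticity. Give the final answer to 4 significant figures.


Step 1: G = E / (2*(1+nu))
G = 150 / (2*(1+0.21)) = 61.9835 GPa = 6.19835e+10 Pa
Step 2: E_line = G*b^2/2
b = 0.349 nm = 3.49e-10 m
E_line = 0.5 * 6.19835e+10 * (3.49e-10)^2 = 3.775e-09 J/m


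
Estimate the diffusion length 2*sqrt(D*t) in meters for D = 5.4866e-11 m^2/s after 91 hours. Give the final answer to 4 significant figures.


t = 91 hr = 327600 s
Diffusion length = 2*sqrt(D*t)
= 2*sqrt(5.4866e-11 * 327600)
= 8.479e-03 m


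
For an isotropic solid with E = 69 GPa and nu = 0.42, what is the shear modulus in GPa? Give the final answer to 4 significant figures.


G = E / (2*(1+nu))
G = 69 / (2*(1+0.42))
G = 24.3 GPa


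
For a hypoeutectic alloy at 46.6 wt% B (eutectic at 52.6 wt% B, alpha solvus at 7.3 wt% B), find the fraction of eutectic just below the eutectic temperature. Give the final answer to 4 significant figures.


f_primary = (C_e - C0) / (C_e - C_alpha_max)
f_primary = (52.6 - 46.6) / (52.6 - 7.3)
f_primary = 0.13245
f_eutectic = 1 - 0.13245 = 0.8675


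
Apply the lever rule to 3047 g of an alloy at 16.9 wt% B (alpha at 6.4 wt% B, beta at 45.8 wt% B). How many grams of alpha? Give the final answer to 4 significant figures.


f_alpha = (C_beta - C0) / (C_beta - C_alpha)
f_alpha = (45.8 - 16.9) / (45.8 - 6.4) = 0.733503
m_alpha = f_alpha * m_total = 0.733503 * 3047 = 2235 g


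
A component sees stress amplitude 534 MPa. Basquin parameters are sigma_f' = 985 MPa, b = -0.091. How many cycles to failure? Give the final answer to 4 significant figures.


sigma_a = sigma_f' * (2*Nf)^b
2*Nf = (sigma_a / sigma_f')^(1/b)
2*Nf = (534 / 985)^(1/-0.091)
2*Nf = 835.454
Nf = 417.7 cycles


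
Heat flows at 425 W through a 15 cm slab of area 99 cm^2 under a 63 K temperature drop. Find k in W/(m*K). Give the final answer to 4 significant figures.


k = Q*L / (A*dT)
L = 0.15 m, A = 9.9e-03 m^2
k = 425 * 0.15 / (9.9e-03 * 63)
k = 102.2 W/(m*K)


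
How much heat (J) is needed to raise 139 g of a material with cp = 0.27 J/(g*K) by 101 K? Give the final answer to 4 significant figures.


Q = m * cp * dT
Q = 139 * 0.27 * 101
Q = 3791 J


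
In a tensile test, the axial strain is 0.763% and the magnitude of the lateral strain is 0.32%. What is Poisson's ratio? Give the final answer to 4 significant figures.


nu = -epsilon_lat / epsilon_axial
Lateral strain is contraction (negative), so using magnitudes:
nu = 0.32 / 0.763
nu = 0.4194


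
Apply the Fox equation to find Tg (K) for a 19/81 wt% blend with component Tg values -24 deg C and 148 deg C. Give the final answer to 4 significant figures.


1/Tg = w1/Tg1 + w2/Tg2 (in Kelvin)
Tg1 = 249.15 K, Tg2 = 421.15 K
1/Tg = 0.19/249.15 + 0.81/421.15
Tg = 372.3 K


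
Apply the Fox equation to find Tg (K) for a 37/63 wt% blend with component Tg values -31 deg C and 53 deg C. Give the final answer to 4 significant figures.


1/Tg = w1/Tg1 + w2/Tg2 (in Kelvin)
Tg1 = 242.15 K, Tg2 = 326.15 K
1/Tg = 0.37/242.15 + 0.63/326.15
Tg = 289.1 K


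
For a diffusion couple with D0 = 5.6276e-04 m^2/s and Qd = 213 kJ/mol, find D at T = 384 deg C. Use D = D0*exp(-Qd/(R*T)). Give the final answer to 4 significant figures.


D = D0 * exp(-Qd / (R*T))
T = 657.15 K
D = 5.6276e-04 * exp(-213e3 / (8.314 * 657.15))
D = 6.593e-21 m^2/s


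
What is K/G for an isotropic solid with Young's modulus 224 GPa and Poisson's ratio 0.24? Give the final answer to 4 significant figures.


G = E / (2*(1+nu))
G = 224 / (2*(1+0.24)) = 90.3226 GPa
K = E / (3*(1-2*nu))
K = 224 / (3*(1-2*0.24)) = 143.59 GPa
K/G = 143.59 / 90.3226 = 1.59


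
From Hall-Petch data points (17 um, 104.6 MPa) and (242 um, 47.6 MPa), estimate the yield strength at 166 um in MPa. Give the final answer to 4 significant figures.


sigma_y = sigma0 + k / sqrt(d)
1/sqrt(d1) = 1/sqrt(1.7e-05) = 242.536;  1/sqrt(d2) = 64.2824
k = (sigma1 - sigma2) / (1/sqrt(d1) - 1/sqrt(d2)) = (104.6 - 47.6) / (242.536 - 64.2824) = 0.31977 MPa*m^0.5
sigma0 = sigma1 - k/sqrt(d1) = 104.6 - 0.31977*242.536 = 27.0444 MPa
sigma_y(d3) = 27.0444 + 0.31977 / sqrt(1.66e-04) = 51.86 MPa


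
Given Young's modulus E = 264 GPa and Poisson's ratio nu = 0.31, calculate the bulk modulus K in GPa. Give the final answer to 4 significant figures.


K = E / (3*(1-2*nu))
K = 264 / (3*(1-2*0.31))
K = 231.6 GPa


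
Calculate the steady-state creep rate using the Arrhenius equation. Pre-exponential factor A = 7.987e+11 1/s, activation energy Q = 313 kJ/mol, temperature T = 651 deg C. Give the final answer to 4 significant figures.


rate = A * exp(-Q / (R*T))
T = 651 + 273.15 = 924.15 K
rate = 7.987e+11 * exp(-313e3 / (8.314 * 924.15))
rate = 1.623e-06 1/s


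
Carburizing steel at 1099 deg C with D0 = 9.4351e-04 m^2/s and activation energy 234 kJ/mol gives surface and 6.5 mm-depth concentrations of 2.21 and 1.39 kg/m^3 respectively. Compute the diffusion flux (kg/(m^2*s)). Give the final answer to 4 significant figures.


Step 1: D = D0 * exp(-Qd/(R*T))
T = 1099 + 273.15 = 1372.15 K
D = 9.4351e-04 * exp(-234e3 / (8.314 * 1372.15)) = 1.16567e-12 m^2/s
Step 2: J = D * (C1 - C2) / dx
J = 1.16567e-12 * (2.21 - 1.39) / 6.5e-03
J = 1.471e-10 kg/(m^2*s)


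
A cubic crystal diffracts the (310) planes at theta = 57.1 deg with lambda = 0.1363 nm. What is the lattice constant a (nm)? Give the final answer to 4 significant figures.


d = lambda / (2*sin(theta))
d = 0.1363 / (2*sin(57.1 deg))
d = 0.0811677 nm
a = d * sqrt(h^2+k^2+l^2) = 0.0811677 * sqrt(10)
a = 0.2567 nm


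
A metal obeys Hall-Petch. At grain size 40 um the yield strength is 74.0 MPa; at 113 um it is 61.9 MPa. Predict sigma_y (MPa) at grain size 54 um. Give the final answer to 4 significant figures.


sigma_y = sigma0 + k / sqrt(d)
1/sqrt(d1) = 1/sqrt(4e-05) = 158.114;  1/sqrt(d2) = 94.0721
k = (sigma1 - sigma2) / (1/sqrt(d1) - 1/sqrt(d2)) = (74.0 - 61.9) / (158.114 - 94.0721) = 0.188939 MPa*m^0.5
sigma0 = sigma1 - k/sqrt(d1) = 74.0 - 0.188939*158.114 = 44.1261 MPa
sigma_y(d3) = 44.1261 + 0.188939 / sqrt(5.4e-05) = 69.84 MPa


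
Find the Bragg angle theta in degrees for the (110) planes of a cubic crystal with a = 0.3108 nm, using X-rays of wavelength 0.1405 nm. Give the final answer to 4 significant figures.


d = a / sqrt(h^2+k^2+l^2)
d = 0.3108 / sqrt(2) = 0.219769 nm
lambda = 2*d*sin(theta)  =>  sin(theta) = lambda / (2*d)
sin(theta) = 0.1405 / (2 * 0.219769) = 0.319654
theta = 18.64 deg


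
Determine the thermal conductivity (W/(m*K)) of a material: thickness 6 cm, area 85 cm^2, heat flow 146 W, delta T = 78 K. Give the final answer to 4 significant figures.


k = Q*L / (A*dT)
L = 0.06 m, A = 8.5e-03 m^2
k = 146 * 0.06 / (8.5e-03 * 78)
k = 13.21 W/(m*K)


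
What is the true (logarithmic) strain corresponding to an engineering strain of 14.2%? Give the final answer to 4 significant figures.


epsilon_true = ln(1 + epsilon_eng)
epsilon_true = ln(1 + 0.142)
epsilon_true = 0.1328


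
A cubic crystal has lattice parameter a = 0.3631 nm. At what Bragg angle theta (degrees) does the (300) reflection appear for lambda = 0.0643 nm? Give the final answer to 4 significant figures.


d = a / sqrt(h^2+k^2+l^2)
d = 0.3631 / sqrt(9) = 0.121033 nm
lambda = 2*d*sin(theta)  =>  sin(theta) = lambda / (2*d)
sin(theta) = 0.0643 / (2 * 0.121033) = 0.265629
theta = 15.4 deg


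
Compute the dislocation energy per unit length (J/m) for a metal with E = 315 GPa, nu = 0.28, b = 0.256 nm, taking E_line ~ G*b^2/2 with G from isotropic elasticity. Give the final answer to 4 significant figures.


Step 1: G = E / (2*(1+nu))
G = 315 / (2*(1+0.28)) = 123.047 GPa = 1.23047e+11 Pa
Step 2: E_line = G*b^2/2
b = 0.256 nm = 2.56e-10 m
E_line = 0.5 * 1.23047e+11 * (2.56e-10)^2 = 4.032e-09 J/m


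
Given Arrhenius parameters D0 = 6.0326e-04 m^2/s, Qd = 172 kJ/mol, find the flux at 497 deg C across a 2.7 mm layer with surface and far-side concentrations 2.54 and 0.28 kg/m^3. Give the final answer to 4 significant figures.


Step 1: D = D0 * exp(-Qd/(R*T))
T = 497 + 273.15 = 770.15 K
D = 6.0326e-04 * exp(-172e3 / (8.314 * 770.15)) = 1.30124e-15 m^2/s
Step 2: J = D * (C1 - C2) / dx
J = 1.30124e-15 * (2.54 - 0.28) / 2.7e-03
J = 1.089e-12 kg/(m^2*s)


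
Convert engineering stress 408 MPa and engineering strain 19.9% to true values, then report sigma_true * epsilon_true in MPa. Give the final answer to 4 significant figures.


sigma_true = sigma_eng * (1 + epsilon_eng)
sigma_true = 408 * (1 + 0.199) = 489.192 MPa
epsilon_true = ln(1 + epsilon_eng)
epsilon_true = ln(1 + 0.199) = 0.181488
sigma_true * epsilon_true = 489.192 * 0.181488 = 88.78 MPa


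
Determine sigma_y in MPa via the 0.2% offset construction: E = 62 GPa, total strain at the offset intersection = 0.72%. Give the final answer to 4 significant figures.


Offset strain = 0.002
Elastic strain at yield = total_strain - offset = 7.2e-03 - 0.002 = 5.2e-03
sigma_y = E * elastic_strain = 62000 * 5.2e-03
sigma_y = 322.4 MPa


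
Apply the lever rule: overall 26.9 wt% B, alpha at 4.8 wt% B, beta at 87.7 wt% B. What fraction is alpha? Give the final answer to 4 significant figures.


f_alpha = (C_beta - C0) / (C_beta - C_alpha)
f_alpha = (87.7 - 26.9) / (87.7 - 4.8)
f_alpha = 0.7334


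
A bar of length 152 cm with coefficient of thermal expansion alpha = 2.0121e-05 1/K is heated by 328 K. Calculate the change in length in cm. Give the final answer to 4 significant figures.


dL = L0 * alpha * dT
dL = 152 * 2.0121e-05 * 328
dL = 1.003 cm


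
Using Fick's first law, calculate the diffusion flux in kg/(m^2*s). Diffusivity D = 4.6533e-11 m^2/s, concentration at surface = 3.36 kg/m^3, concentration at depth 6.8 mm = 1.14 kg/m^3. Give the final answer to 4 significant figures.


J = -D * (dC/dx) = D * (C1 - C2) / dx
J = 4.6533e-11 * (3.36 - 1.14) / 6.8e-03
J = 1.519e-08 kg/(m^2*s)


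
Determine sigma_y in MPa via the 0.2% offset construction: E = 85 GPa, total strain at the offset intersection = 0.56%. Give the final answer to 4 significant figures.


Offset strain = 0.002
Elastic strain at yield = total_strain - offset = 5.6e-03 - 0.002 = 3.6e-03
sigma_y = E * elastic_strain = 85000 * 3.6e-03
sigma_y = 306 MPa


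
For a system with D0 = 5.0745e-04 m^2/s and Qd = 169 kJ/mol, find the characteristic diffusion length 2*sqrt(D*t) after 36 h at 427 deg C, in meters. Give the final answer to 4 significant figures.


Step 1: D = D0 * exp(-Qd/(R*T))
T = 700.15 K
D = 5.0745e-04 * exp(-169e3 / (8.314 * 700.15)) = 1.24941e-16 m^2/s
Step 2: L = 2*sqrt(D*t)
t = 36 h = 129600 s
L = 2*sqrt(1.24941e-16 * 129600) = 8.048e-06 m


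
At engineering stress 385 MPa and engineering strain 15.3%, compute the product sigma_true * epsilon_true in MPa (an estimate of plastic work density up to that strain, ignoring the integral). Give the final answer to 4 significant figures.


sigma_true = sigma_eng * (1 + epsilon_eng)
sigma_true = 385 * (1 + 0.153) = 443.905 MPa
epsilon_true = ln(1 + epsilon_eng)
epsilon_true = ln(1 + 0.153) = 0.142367
sigma_true * epsilon_true = 443.905 * 0.142367 = 63.2 MPa


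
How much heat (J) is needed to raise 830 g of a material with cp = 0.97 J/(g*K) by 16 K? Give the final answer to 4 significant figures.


Q = m * cp * dT
Q = 830 * 0.97 * 16
Q = 12880 J


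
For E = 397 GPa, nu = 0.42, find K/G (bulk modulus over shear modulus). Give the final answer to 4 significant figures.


G = E / (2*(1+nu))
G = 397 / (2*(1+0.42)) = 139.789 GPa
K = E / (3*(1-2*nu))
K = 397 / (3*(1-2*0.42)) = 827.083 GPa
K/G = 827.083 / 139.789 = 5.917


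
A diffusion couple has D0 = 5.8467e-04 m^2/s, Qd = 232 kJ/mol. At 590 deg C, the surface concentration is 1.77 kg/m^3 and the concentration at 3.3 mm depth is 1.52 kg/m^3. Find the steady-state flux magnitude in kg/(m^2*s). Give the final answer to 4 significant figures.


Step 1: D = D0 * exp(-Qd/(R*T))
T = 590 + 273.15 = 863.15 K
D = 5.8467e-04 * exp(-232e3 / (8.314 * 863.15)) = 5.32872e-18 m^2/s
Step 2: J = D * (C1 - C2) / dx
J = 5.32872e-18 * (1.77 - 1.52) / 3.3e-03
J = 4.037e-16 kg/(m^2*s)


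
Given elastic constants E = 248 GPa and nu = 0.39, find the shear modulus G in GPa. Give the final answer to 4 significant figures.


G = E / (2*(1+nu))
G = 248 / (2*(1+0.39))
G = 89.21 GPa


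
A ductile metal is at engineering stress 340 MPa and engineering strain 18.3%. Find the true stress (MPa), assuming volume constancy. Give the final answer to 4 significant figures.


sigma_true = sigma_eng * (1 + epsilon_eng)
sigma_true = 340 * (1 + 0.183)
sigma_true = 402.2 MPa


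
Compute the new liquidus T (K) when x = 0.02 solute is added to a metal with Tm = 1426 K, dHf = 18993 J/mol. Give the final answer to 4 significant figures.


dT = R*Tm^2*x / dHf
dT = 8.314 * 1426^2 * 0.02 / 18993
dT = 17.8027 K
T_new = 1426 - 17.8027 = 1408 K


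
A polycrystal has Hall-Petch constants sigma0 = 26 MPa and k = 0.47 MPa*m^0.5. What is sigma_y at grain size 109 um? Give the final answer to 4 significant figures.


sigma_y = sigma0 + k / sqrt(d)
d = 109 um = 1.09e-04 m
sigma_y = 26 + 0.47 / sqrt(1.09e-04)
sigma_y = 71.02 MPa


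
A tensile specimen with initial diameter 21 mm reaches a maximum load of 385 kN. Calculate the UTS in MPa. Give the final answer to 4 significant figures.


A0 = pi*(d/2)^2 = pi*(21/2)^2 = 346.361 mm^2
UTS = F_max / A0 = 385*1000 / 346.361
UTS = 1112 MPa


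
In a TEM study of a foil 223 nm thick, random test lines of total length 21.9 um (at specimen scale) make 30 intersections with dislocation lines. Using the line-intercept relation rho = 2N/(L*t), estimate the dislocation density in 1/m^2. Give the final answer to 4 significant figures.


rho = 2N / (L * t)
L = 21.9 um = 2.19e-05 m, t = 223 nm = 2.23e-07 m
rho = 2 * 30 / (2.19e-05 * 2.23e-07)
rho = 1.229e+13 1/m^2


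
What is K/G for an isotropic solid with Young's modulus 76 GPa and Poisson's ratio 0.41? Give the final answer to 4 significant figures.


G = E / (2*(1+nu))
G = 76 / (2*(1+0.41)) = 26.9504 GPa
K = E / (3*(1-2*nu))
K = 76 / (3*(1-2*0.41)) = 140.741 GPa
K/G = 140.741 / 26.9504 = 5.222


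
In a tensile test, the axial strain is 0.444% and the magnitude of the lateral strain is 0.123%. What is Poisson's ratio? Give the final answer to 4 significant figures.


nu = -epsilon_lat / epsilon_axial
Lateral strain is contraction (negative), so using magnitudes:
nu = 0.123 / 0.444
nu = 0.277


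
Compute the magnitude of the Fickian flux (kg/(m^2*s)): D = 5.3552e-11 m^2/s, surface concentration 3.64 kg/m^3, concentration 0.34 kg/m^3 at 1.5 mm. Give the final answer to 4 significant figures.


J = -D * (dC/dx) = D * (C1 - C2) / dx
J = 5.3552e-11 * (3.64 - 0.34) / 1.5e-03
J = 1.178e-07 kg/(m^2*s)


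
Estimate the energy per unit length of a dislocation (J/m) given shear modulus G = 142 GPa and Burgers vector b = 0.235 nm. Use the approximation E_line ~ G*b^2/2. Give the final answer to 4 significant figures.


E = G*b^2/2
b = 0.235 nm = 2.35e-10 m
G = 142 GPa = 1.42e+11 Pa
E = 0.5 * 1.42e+11 * (2.35e-10)^2
E = 3.921e-09 J/m


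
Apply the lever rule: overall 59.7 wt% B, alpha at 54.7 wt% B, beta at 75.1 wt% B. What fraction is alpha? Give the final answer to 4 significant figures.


f_alpha = (C_beta - C0) / (C_beta - C_alpha)
f_alpha = (75.1 - 59.7) / (75.1 - 54.7)
f_alpha = 0.7549


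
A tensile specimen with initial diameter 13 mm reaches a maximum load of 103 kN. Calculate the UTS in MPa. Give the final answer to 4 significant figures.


A0 = pi*(d/2)^2 = pi*(13/2)^2 = 132.732 mm^2
UTS = F_max / A0 = 103*1000 / 132.732
UTS = 776 MPa


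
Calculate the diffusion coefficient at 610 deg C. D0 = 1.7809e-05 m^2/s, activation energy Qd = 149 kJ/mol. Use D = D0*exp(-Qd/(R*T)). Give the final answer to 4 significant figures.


D = D0 * exp(-Qd / (R*T))
T = 883.15 K
D = 1.7809e-05 * exp(-149e3 / (8.314 * 883.15))
D = 2.739e-14 m^2/s


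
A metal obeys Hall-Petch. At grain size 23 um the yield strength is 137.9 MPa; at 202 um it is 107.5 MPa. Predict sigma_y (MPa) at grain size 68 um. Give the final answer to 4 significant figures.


sigma_y = sigma0 + k / sqrt(d)
1/sqrt(d1) = 1/sqrt(2.3e-05) = 208.514;  1/sqrt(d2) = 70.3598
k = (sigma1 - sigma2) / (1/sqrt(d1) - 1/sqrt(d2)) = (137.9 - 107.5) / (208.514 - 70.3598) = 0.220043 MPa*m^0.5
sigma0 = sigma1 - k/sqrt(d1) = 137.9 - 0.220043*208.514 = 92.0178 MPa
sigma_y(d3) = 92.0178 + 0.220043 / sqrt(6.8e-05) = 118.7 MPa


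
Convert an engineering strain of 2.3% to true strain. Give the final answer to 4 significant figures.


epsilon_true = ln(1 + epsilon_eng)
epsilon_true = ln(1 + 0.023)
epsilon_true = 0.02274


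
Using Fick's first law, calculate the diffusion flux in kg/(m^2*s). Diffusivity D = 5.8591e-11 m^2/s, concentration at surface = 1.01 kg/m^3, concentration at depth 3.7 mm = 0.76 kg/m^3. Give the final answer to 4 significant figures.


J = -D * (dC/dx) = D * (C1 - C2) / dx
J = 5.8591e-11 * (1.01 - 0.76) / 3.7e-03
J = 3.959e-09 kg/(m^2*s)


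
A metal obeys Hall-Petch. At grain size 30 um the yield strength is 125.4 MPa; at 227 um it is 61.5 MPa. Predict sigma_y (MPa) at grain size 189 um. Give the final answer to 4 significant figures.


sigma_y = sigma0 + k / sqrt(d)
1/sqrt(d1) = 1/sqrt(3e-05) = 182.574;  1/sqrt(d2) = 66.3723
k = (sigma1 - sigma2) / (1/sqrt(d1) - 1/sqrt(d2)) = (125.4 - 61.5) / (182.574 - 66.3723) = 0.549905 MPa*m^0.5
sigma0 = sigma1 - k/sqrt(d1) = 125.4 - 0.549905*182.574 = 25.0015 MPa
sigma_y(d3) = 25.0015 + 0.549905 / sqrt(1.89e-04) = 65 MPa


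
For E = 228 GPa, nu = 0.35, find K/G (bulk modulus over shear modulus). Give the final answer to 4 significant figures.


G = E / (2*(1+nu))
G = 228 / (2*(1+0.35)) = 84.4444 GPa
K = E / (3*(1-2*nu))
K = 228 / (3*(1-2*0.35)) = 253.333 GPa
K/G = 253.333 / 84.4444 = 3


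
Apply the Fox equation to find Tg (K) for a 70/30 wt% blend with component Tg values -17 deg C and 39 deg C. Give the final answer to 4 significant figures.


1/Tg = w1/Tg1 + w2/Tg2 (in Kelvin)
Tg1 = 256.15 K, Tg2 = 312.15 K
1/Tg = 0.7/256.15 + 0.3/312.15
Tg = 270.7 K


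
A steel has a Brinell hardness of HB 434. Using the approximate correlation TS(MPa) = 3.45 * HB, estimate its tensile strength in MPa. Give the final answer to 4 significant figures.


TS (MPa) = 3.45 * HB
TS = 3.45 * 434
TS = 1497 MPa


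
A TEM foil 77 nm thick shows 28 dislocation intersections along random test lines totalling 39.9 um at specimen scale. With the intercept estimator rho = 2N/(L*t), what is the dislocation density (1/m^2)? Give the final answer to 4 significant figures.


rho = 2N / (L * t)
L = 39.9 um = 3.99e-05 m, t = 77 nm = 7.7e-08 m
rho = 2 * 28 / (3.99e-05 * 7.7e-08)
rho = 1.823e+13 1/m^2


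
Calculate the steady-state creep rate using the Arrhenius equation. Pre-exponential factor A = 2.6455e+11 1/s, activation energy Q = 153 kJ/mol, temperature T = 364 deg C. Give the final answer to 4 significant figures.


rate = A * exp(-Q / (R*T))
T = 364 + 273.15 = 637.15 K
rate = 2.6455e+11 * exp(-153e3 / (8.314 * 637.15))
rate = 0.07566 1/s


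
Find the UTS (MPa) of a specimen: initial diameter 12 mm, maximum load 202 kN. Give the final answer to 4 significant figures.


A0 = pi*(d/2)^2 = pi*(12/2)^2 = 113.097 mm^2
UTS = F_max / A0 = 202*1000 / 113.097
UTS = 1786 MPa


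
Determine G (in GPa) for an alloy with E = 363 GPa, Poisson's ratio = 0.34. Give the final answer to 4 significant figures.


G = E / (2*(1+nu))
G = 363 / (2*(1+0.34))
G = 135.4 GPa


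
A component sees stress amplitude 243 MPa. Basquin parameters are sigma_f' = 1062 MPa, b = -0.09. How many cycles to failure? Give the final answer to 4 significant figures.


sigma_a = sigma_f' * (2*Nf)^b
2*Nf = (sigma_a / sigma_f')^(1/b)
2*Nf = (243 / 1062)^(1/-0.09)
2*Nf = 1.30879e+07
Nf = 6.544e+06 cycles


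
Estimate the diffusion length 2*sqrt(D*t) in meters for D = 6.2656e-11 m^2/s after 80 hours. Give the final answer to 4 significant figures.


t = 80 hr = 288000 s
Diffusion length = 2*sqrt(D*t)
= 2*sqrt(6.2656e-11 * 288000)
= 8.496e-03 m


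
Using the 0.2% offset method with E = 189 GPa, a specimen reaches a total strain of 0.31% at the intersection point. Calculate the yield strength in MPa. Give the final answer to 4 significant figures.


Offset strain = 0.002
Elastic strain at yield = total_strain - offset = 3.1e-03 - 0.002 = 1.1e-03
sigma_y = E * elastic_strain = 189000 * 1.1e-03
sigma_y = 207.9 MPa


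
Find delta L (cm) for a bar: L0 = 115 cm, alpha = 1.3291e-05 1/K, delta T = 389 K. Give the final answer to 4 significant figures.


dL = L0 * alpha * dT
dL = 115 * 1.3291e-05 * 389
dL = 0.5946 cm


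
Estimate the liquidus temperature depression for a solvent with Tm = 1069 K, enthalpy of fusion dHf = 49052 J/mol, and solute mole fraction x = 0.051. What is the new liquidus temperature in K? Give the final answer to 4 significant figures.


dT = R*Tm^2*x / dHf
dT = 8.314 * 1069^2 * 0.051 / 49052
dT = 9.87822 K
T_new = 1069 - 9.87822 = 1059 K


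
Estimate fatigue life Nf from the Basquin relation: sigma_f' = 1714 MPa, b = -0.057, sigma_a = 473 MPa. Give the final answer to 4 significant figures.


sigma_a = sigma_f' * (2*Nf)^b
2*Nf = (sigma_a / sigma_f')^(1/b)
2*Nf = (473 / 1714)^(1/-0.057)
2*Nf = 6.45124e+09
Nf = 3.226e+09 cycles


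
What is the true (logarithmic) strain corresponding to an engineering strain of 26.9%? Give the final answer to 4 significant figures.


epsilon_true = ln(1 + epsilon_eng)
epsilon_true = ln(1 + 0.269)
epsilon_true = 0.2382


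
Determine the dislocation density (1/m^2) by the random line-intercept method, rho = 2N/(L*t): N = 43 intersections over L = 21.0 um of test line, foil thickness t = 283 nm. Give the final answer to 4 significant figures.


rho = 2N / (L * t)
L = 21.0 um = 2.1e-05 m, t = 283 nm = 2.83e-07 m
rho = 2 * 43 / (2.1e-05 * 2.83e-07)
rho = 1.447e+13 1/m^2


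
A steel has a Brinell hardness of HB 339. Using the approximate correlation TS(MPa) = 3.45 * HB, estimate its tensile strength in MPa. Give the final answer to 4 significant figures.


TS (MPa) = 3.45 * HB
TS = 3.45 * 339
TS = 1170 MPa


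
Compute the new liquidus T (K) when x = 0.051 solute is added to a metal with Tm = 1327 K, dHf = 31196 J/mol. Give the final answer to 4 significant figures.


dT = R*Tm^2*x / dHf
dT = 8.314 * 1327^2 * 0.051 / 31196
dT = 23.9344 K
T_new = 1327 - 23.9344 = 1303 K


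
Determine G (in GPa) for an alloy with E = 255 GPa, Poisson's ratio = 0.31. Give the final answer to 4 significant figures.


G = E / (2*(1+nu))
G = 255 / (2*(1+0.31))
G = 97.33 GPa


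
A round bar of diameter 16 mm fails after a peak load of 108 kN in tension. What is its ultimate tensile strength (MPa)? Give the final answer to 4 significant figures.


A0 = pi*(d/2)^2 = pi*(16/2)^2 = 201.062 mm^2
UTS = F_max / A0 = 108*1000 / 201.062
UTS = 537.1 MPa


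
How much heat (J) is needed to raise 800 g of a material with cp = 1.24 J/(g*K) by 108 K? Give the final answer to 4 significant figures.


Q = m * cp * dT
Q = 800 * 1.24 * 108
Q = 107100 J


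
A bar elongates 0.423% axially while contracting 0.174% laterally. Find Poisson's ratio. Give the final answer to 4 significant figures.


nu = -epsilon_lat / epsilon_axial
Lateral strain is contraction (negative), so using magnitudes:
nu = 0.174 / 0.423
nu = 0.4113


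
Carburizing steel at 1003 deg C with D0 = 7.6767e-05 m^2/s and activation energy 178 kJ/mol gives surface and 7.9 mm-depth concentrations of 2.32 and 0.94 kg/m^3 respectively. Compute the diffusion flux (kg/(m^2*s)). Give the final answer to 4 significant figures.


Step 1: D = D0 * exp(-Qd/(R*T))
T = 1003 + 273.15 = 1276.15 K
D = 7.6767e-05 * exp(-178e3 / (8.314 * 1276.15)) = 3.97299e-12 m^2/s
Step 2: J = D * (C1 - C2) / dx
J = 3.97299e-12 * (2.32 - 0.94) / 7.9e-03
J = 6.94e-10 kg/(m^2*s)


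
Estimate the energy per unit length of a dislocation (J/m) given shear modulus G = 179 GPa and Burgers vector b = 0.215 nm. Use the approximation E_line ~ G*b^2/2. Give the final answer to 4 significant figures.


E = G*b^2/2
b = 0.215 nm = 2.15e-10 m
G = 179 GPa = 1.79e+11 Pa
E = 0.5 * 1.79e+11 * (2.15e-10)^2
E = 4.137e-09 J/m


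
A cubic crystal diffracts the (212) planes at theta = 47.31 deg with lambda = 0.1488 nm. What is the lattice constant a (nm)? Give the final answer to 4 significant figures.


d = lambda / (2*sin(theta))
d = 0.1488 / (2*sin(47.31 deg))
d = 0.10122 nm
a = d * sqrt(h^2+k^2+l^2) = 0.10122 * sqrt(9)
a = 0.3037 nm


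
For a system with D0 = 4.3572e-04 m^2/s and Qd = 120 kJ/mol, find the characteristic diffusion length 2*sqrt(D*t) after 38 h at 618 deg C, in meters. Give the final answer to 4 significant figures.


Step 1: D = D0 * exp(-Qd/(R*T))
T = 891.15 K
D = 4.3572e-04 * exp(-120e3 / (8.314 * 891.15)) = 4.02874e-11 m^2/s
Step 2: L = 2*sqrt(D*t)
t = 38 h = 136800 s
L = 2*sqrt(4.02874e-11 * 136800) = 4.695e-03 m


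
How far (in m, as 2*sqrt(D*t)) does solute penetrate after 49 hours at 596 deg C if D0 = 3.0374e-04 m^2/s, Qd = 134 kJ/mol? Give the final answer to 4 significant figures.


Step 1: D = D0 * exp(-Qd/(R*T))
T = 869.15 K
D = 3.0374e-04 * exp(-134e3 / (8.314 * 869.15)) = 2.68539e-12 m^2/s
Step 2: L = 2*sqrt(D*t)
t = 49 h = 176400 s
L = 2*sqrt(2.68539e-12 * 176400) = 1.377e-03 m


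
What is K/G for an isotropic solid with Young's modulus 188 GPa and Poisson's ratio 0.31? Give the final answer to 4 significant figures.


G = E / (2*(1+nu))
G = 188 / (2*(1+0.31)) = 71.7557 GPa
K = E / (3*(1-2*nu))
K = 188 / (3*(1-2*0.31)) = 164.912 GPa
K/G = 164.912 / 71.7557 = 2.298


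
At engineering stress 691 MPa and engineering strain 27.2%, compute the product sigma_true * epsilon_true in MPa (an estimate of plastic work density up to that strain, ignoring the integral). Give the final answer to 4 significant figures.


sigma_true = sigma_eng * (1 + epsilon_eng)
sigma_true = 691 * (1 + 0.272) = 878.952 MPa
epsilon_true = ln(1 + epsilon_eng)
epsilon_true = ln(1 + 0.272) = 0.24059
sigma_true * epsilon_true = 878.952 * 0.24059 = 211.5 MPa


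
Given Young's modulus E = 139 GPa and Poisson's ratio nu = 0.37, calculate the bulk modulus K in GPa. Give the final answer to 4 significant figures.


K = E / (3*(1-2*nu))
K = 139 / (3*(1-2*0.37))
K = 178.2 GPa


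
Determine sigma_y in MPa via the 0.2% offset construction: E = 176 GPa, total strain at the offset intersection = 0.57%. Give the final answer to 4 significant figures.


Offset strain = 0.002
Elastic strain at yield = total_strain - offset = 5.7e-03 - 0.002 = 3.7e-03
sigma_y = E * elastic_strain = 176000 * 3.7e-03
sigma_y = 651.2 MPa


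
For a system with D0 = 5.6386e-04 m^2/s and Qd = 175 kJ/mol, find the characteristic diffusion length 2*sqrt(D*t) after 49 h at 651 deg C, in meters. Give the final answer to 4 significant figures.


Step 1: D = D0 * exp(-Qd/(R*T))
T = 924.15 K
D = 5.6386e-04 * exp(-175e3 / (8.314 * 924.15)) = 7.23595e-14 m^2/s
Step 2: L = 2*sqrt(D*t)
t = 49 h = 176400 s
L = 2*sqrt(7.23595e-14 * 176400) = 2.26e-04 m


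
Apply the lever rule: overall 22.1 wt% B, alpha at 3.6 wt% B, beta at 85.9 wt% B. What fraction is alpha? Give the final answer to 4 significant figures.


f_alpha = (C_beta - C0) / (C_beta - C_alpha)
f_alpha = (85.9 - 22.1) / (85.9 - 3.6)
f_alpha = 0.7752


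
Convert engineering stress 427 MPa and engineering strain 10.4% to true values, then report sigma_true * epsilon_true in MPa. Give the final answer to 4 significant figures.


sigma_true = sigma_eng * (1 + epsilon_eng)
sigma_true = 427 * (1 + 0.104) = 471.408 MPa
epsilon_true = ln(1 + epsilon_eng)
epsilon_true = ln(1 + 0.104) = 0.0989399
sigma_true * epsilon_true = 471.408 * 0.0989399 = 46.64 MPa


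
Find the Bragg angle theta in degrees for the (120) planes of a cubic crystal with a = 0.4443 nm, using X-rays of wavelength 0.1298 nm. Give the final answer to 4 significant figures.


d = a / sqrt(h^2+k^2+l^2)
d = 0.4443 / sqrt(5) = 0.198697 nm
lambda = 2*d*sin(theta)  =>  sin(theta) = lambda / (2*d)
sin(theta) = 0.1298 / (2 * 0.198697) = 0.326628
theta = 19.06 deg


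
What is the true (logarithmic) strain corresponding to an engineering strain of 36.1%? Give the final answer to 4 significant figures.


epsilon_true = ln(1 + epsilon_eng)
epsilon_true = ln(1 + 0.361)
epsilon_true = 0.3082


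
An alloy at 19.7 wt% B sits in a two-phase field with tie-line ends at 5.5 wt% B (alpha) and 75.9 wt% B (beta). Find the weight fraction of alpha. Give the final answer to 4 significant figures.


f_alpha = (C_beta - C0) / (C_beta - C_alpha)
f_alpha = (75.9 - 19.7) / (75.9 - 5.5)
f_alpha = 0.7983


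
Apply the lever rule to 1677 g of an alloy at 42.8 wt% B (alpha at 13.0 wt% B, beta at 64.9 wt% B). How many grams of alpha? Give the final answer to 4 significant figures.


f_alpha = (C_beta - C0) / (C_beta - C_alpha)
f_alpha = (64.9 - 42.8) / (64.9 - 13.0) = 0.425819
m_alpha = f_alpha * m_total = 0.425819 * 1677 = 714.1 g


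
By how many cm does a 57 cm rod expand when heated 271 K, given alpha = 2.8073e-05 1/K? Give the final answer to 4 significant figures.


dL = L0 * alpha * dT
dL = 57 * 2.8073e-05 * 271
dL = 0.4336 cm


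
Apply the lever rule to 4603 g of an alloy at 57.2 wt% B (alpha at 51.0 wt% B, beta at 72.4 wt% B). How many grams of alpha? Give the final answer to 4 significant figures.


f_alpha = (C_beta - C0) / (C_beta - C_alpha)
f_alpha = (72.4 - 57.2) / (72.4 - 51.0) = 0.71028
m_alpha = f_alpha * m_total = 0.71028 * 4603 = 3269 g


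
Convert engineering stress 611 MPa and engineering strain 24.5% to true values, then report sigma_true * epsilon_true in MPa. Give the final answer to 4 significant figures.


sigma_true = sigma_eng * (1 + epsilon_eng)
sigma_true = 611 * (1 + 0.245) = 760.695 MPa
epsilon_true = ln(1 + epsilon_eng)
epsilon_true = ln(1 + 0.245) = 0.219136
sigma_true * epsilon_true = 760.695 * 0.219136 = 166.7 MPa


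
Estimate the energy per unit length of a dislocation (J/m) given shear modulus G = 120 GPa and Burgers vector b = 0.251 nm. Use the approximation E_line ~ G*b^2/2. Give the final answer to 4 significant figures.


E = G*b^2/2
b = 0.251 nm = 2.51e-10 m
G = 120 GPa = 1.2e+11 Pa
E = 0.5 * 1.2e+11 * (2.51e-10)^2
E = 3.78e-09 J/m


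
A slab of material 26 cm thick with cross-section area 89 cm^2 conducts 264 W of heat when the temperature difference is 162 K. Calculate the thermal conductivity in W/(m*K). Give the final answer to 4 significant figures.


k = Q*L / (A*dT)
L = 0.26 m, A = 8.9e-03 m^2
k = 264 * 0.26 / (8.9e-03 * 162)
k = 47.61 W/(m*K)


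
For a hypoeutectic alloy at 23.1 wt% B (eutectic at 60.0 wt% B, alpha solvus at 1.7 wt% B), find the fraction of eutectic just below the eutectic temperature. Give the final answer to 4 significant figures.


f_primary = (C_e - C0) / (C_e - C_alpha_max)
f_primary = (60.0 - 23.1) / (60.0 - 1.7)
f_primary = 0.632933
f_eutectic = 1 - 0.632933 = 0.3671


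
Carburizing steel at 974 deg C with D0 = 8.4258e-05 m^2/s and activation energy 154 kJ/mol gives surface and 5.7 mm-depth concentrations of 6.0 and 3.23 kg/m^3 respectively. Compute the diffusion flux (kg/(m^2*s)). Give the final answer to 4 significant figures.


Step 1: D = D0 * exp(-Qd/(R*T))
T = 974 + 273.15 = 1247.15 K
D = 8.4258e-05 * exp(-154e3 / (8.314 * 1247.15)) = 2.98789e-11 m^2/s
Step 2: J = D * (C1 - C2) / dx
J = 2.98789e-11 * (6.0 - 3.23) / 5.7e-03
J = 1.452e-08 kg/(m^2*s)


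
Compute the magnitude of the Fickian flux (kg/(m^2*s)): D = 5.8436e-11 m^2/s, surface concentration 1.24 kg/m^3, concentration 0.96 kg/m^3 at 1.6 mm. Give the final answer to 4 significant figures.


J = -D * (dC/dx) = D * (C1 - C2) / dx
J = 5.8436e-11 * (1.24 - 0.96) / 1.6e-03
J = 1.023e-08 kg/(m^2*s)


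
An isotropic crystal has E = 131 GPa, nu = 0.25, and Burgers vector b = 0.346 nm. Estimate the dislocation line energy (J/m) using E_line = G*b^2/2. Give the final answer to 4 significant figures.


Step 1: G = E / (2*(1+nu))
G = 131 / (2*(1+0.25)) = 52.4 GPa = 5.24e+10 Pa
Step 2: E_line = G*b^2/2
b = 0.346 nm = 3.46e-10 m
E_line = 0.5 * 5.24e+10 * (3.46e-10)^2 = 3.137e-09 J/m


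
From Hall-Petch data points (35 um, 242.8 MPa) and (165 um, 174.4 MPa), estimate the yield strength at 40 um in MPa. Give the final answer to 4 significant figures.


sigma_y = sigma0 + k / sqrt(d)
1/sqrt(d1) = 1/sqrt(3.5e-05) = 169.031;  1/sqrt(d2) = 77.8499
k = (sigma1 - sigma2) / (1/sqrt(d1) - 1/sqrt(d2)) = (242.8 - 174.4) / (169.031 - 77.8499) = 0.750157 MPa*m^0.5
sigma0 = sigma1 - k/sqrt(d1) = 242.8 - 0.750157*169.031 = 116 MPa
sigma_y(d3) = 116 + 0.750157 / sqrt(4e-05) = 234.6 MPa


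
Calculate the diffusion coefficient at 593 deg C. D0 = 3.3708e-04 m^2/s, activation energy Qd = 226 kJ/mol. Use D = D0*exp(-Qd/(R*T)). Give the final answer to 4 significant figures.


D = D0 * exp(-Qd / (R*T))
T = 866.15 K
D = 3.3708e-04 * exp(-226e3 / (8.314 * 866.15))
D = 7.905e-18 m^2/s
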